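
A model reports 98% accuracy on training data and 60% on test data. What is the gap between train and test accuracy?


Gap = train_accuracy - test_accuracy
= 98 - 60
= 38%
This large gap strongly indicates overfitting.

38


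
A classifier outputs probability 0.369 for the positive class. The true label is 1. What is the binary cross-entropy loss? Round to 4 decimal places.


For y=1: Loss = -log(p)
= -log(0.369)
= -(-0.997)
= 0.9970

0.9970


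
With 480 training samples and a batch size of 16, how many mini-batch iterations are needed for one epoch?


Iterations per epoch = dataset_size / batch_size
= 480 / 16
= 30

30


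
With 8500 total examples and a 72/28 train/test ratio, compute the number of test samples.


Train samples = 8500 * 72% = 6120
Test samples = 8500 - 6120
= 2380

2380


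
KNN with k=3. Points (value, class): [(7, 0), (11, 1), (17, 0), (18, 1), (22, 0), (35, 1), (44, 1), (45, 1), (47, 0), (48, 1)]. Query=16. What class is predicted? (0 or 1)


Distances from query 16:
Point 17 (class 0): distance = 1
Point 18 (class 1): distance = 2
Point 11 (class 1): distance = 5
K=3 nearest neighbors: classes = [0, 1, 1]
Votes for class 1: 2 / 3
Majority vote => class 1

1


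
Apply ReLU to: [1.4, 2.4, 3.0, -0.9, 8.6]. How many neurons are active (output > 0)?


ReLU(x) = max(0, x) for each element:
ReLU(1.4) = 1.4
ReLU(2.4) = 2.4
ReLU(3.0) = 3.0
ReLU(-0.9) = 0
ReLU(8.6) = 8.6
Active neurons (>0): 4

4


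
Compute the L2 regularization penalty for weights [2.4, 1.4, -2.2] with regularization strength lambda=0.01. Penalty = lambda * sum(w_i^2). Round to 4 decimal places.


Squaring each weight:
2.4^2 = 5.76
1.4^2 = 1.96
(-2.2)^2 = 4.84
Sum of squares = 12.56
Penalty = 0.01 * 12.56 = 0.1256

0.1256


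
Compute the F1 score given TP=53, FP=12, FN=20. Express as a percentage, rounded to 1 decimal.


Precision = TP / (TP + FP) = 53 / 65 = 0.8154
Recall = TP / (TP + FN) = 53 / 73 = 0.726
F1 = 2 * P * R / (P + R)
= 2 * 0.8154 * 0.726 / (0.8154 + 0.726)
= 1.184 / 1.5414
= 0.7681
As percentage: 76.8%

76.8


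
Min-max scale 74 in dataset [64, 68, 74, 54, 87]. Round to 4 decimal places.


Min = 54, Max = 87
Range = 87 - 54 = 33
Scaled = (x - min) / (max - min)
= (74 - 54) / 33
= 20 / 33
= 0.6061

0.6061


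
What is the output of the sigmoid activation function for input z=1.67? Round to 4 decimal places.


sigmoid(z) = 1 / (1 + exp(-z))
exp(-(1.67)) = exp(-1.67) = 0.1882
1 + 0.1882 = 1.1882
1 / 1.1882 = 0.8416

0.8416


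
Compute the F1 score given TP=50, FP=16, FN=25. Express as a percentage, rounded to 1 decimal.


Precision = TP / (TP + FP) = 50 / 66 = 0.7576
Recall = TP / (TP + FN) = 50 / 75 = 0.6667
F1 = 2 * P * R / (P + R)
= 2 * 0.7576 * 0.6667 / (0.7576 + 0.6667)
= 1.0101 / 1.4242
= 0.7092
As percentage: 70.9%

70.9


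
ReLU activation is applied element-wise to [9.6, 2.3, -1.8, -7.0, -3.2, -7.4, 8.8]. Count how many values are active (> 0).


ReLU(x) = max(0, x) for each element:
ReLU(9.6) = 9.6
ReLU(2.3) = 2.3
ReLU(-1.8) = 0
ReLU(-7.0) = 0
ReLU(-3.2) = 0
ReLU(-7.4) = 0
ReLU(8.8) = 8.8
Active neurons (>0): 3

3


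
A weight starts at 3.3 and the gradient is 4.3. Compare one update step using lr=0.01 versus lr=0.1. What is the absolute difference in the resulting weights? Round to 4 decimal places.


With lr=0.01: w_new = 3.3 - 0.01 * 4.3 = 3.257
With lr=0.1: w_new = 3.3 - 0.1 * 4.3 = 2.87
Absolute difference = |3.257 - 2.87|
= 0.3870

0.3870


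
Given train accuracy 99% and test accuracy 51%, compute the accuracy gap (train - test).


Gap = train_accuracy - test_accuracy
= 99 - 51
= 48%
This large gap strongly indicates overfitting.

48


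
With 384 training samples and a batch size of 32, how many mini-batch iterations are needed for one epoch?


Iterations per epoch = dataset_size / batch_size
= 384 / 32
= 12

12


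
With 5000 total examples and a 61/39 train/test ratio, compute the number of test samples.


Train samples = 5000 * 61% = 3050
Test samples = 5000 - 3050
= 1950

1950


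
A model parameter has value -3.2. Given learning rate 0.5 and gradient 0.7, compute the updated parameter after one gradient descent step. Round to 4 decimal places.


w_new = w_old - lr * gradient
= -3.2 - 0.5 * 0.7
= -3.2 - (0.35)
= -3.5500

-3.5500


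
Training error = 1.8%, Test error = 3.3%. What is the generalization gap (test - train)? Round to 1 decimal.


Generalization gap = test_error - train_error
= 3.3 - 1.8
= 1.5%
A small gap suggests good generalization.

1.5


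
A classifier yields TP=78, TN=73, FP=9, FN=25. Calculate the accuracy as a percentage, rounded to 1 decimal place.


Accuracy = (TP + TN) / (TP + TN + FP + FN) * 100
= (78 + 73) / (78 + 73 + 9 + 25)
= 151 / 185
= 0.8162
= 81.6%

81.6


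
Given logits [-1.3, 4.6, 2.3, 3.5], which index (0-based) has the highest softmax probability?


Softmax is a monotonic transformation, so it preserves the argmax.
We need to find the index of the maximum logit.
Index 0: -1.3
Index 1: 4.6
Index 2: 2.3
Index 3: 3.5
Maximum logit = 4.6 at index 1

1


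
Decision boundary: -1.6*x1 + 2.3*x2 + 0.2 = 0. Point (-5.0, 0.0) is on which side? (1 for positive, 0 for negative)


Compute -1.6 * -5.0 + 2.3 * 0.0 + 0.2
= 8.0 + 0.0 + 0.2
= 8.2
Since 8.2 >= 0, the point is on the positive side.

1


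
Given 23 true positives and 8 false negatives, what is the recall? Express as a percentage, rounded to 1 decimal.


Recall = TP / (TP + FN) * 100
= 23 / (23 + 8)
= 23 / 31
= 0.7419
= 74.2%

74.2


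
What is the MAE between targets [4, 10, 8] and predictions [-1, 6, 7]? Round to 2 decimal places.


Absolute errors: [5, 4, 1]
Sum of absolute errors = 10
MAE = 10 / 3 = 3.33

3.33


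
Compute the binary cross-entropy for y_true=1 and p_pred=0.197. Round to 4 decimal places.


For y=1: Loss = -log(p)
= -log(0.197)
= -(-1.6246)
= 1.6246

1.6246


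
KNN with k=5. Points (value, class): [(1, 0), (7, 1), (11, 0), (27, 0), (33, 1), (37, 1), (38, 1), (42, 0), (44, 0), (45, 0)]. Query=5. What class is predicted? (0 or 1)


Distances from query 5:
Point 7 (class 1): distance = 2
Point 1 (class 0): distance = 4
Point 11 (class 0): distance = 6
Point 27 (class 0): distance = 22
Point 33 (class 1): distance = 28
K=5 nearest neighbors: classes = [1, 0, 0, 0, 1]
Votes for class 1: 2 / 5
Majority vote => class 0

0


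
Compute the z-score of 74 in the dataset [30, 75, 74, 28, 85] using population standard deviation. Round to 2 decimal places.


Mean = (30 + 75 + 74 + 28 + 85) / 5 = 58.4
Variance = sum((x_i - mean)^2) / n = 591.44
Std = sqrt(591.44) = 24.3195
Z = (x - mean) / std
= (74 - 58.4) / 24.3195
= 15.6 / 24.3195
= 0.64

0.64


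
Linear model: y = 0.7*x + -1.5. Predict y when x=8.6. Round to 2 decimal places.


y = 0.7 * 8.6 + (-1.5)
= 6.02 + (-1.5)
= 4.52

4.52


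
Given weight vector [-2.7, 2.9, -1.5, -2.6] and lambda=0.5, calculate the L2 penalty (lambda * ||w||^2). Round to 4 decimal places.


Squaring each weight:
(-2.7)^2 = 7.29
2.9^2 = 8.41
(-1.5)^2 = 2.25
(-2.6)^2 = 6.76
Sum of squares = 24.71
Penalty = 0.5 * 24.71 = 12.3550

12.3550


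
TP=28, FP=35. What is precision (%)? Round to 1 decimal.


Precision = TP / (TP + FP) * 100
= 28 / (28 + 35)
= 28 / 63
= 0.4444
= 44.4%

44.4


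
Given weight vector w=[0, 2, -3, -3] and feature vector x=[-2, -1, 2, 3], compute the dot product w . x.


Element-wise products:
0 * -2 = 0
2 * -1 = -2
-3 * 2 = -6
-3 * 3 = -9
Sum = 0 + -2 + -6 + -9
= -17

-17


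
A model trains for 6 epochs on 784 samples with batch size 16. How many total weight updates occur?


Iterations per epoch = 784 / 16 = 49
Total updates = iterations_per_epoch * epochs
= 49 * 6
= 294

294


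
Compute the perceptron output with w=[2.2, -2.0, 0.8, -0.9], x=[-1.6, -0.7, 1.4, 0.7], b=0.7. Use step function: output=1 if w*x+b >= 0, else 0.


z = w . x + b
= 2.2*-1.6 + -2.0*-0.7 + 0.8*1.4 + -0.9*0.7 + 0.7
= -3.52 + 1.4 + 1.12 + -0.63 + 0.7
= -1.63 + 0.7
= -0.93
Since z = -0.93 < 0, output = 0

0


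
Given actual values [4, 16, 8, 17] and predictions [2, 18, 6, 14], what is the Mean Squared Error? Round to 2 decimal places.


Differences: [2, -2, 2, 3]
Squared errors: [4, 4, 4, 9]
Sum of squared errors = 21
MSE = 21 / 4 = 5.25

5.25


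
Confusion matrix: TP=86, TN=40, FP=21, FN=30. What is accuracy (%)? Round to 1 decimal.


Accuracy = (TP + TN) / (TP + TN + FP + FN) * 100
= (86 + 40) / (86 + 40 + 21 + 30)
= 126 / 177
= 0.7119
= 71.2%

71.2


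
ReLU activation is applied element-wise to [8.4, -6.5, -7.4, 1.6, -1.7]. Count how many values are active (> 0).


ReLU(x) = max(0, x) for each element:
ReLU(8.4) = 8.4
ReLU(-6.5) = 0
ReLU(-7.4) = 0
ReLU(1.6) = 1.6
ReLU(-1.7) = 0
Active neurons (>0): 2

2


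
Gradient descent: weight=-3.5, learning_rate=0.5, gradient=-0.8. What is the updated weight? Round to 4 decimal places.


w_new = w_old - lr * gradient
= -3.5 - 0.5 * -0.8
= -3.5 - (-0.4)
= -3.1000

-3.1000


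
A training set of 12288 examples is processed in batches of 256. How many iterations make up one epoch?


Iterations per epoch = dataset_size / batch_size
= 12288 / 256
= 48

48


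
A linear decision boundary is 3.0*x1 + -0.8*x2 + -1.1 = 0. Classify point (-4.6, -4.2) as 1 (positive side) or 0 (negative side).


Compute 3.0 * -4.6 + -0.8 * -4.2 + -1.1
= -13.8 + 3.36 + -1.1
= -11.54
Since -11.54 < 0, the point is on the negative side.

0


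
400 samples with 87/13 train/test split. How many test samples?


Train samples = 400 * 87% = 348
Test samples = 400 - 348
= 52

52


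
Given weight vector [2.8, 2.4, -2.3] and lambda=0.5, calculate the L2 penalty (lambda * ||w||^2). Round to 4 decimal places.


Squaring each weight:
2.8^2 = 7.84
2.4^2 = 5.76
(-2.3)^2 = 5.29
Sum of squares = 18.89
Penalty = 0.5 * 18.89 = 9.4450

9.4450


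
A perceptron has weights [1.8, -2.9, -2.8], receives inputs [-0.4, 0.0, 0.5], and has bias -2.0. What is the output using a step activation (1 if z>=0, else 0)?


z = w . x + b
= 1.8*-0.4 + -2.9*0.0 + -2.8*0.5 + -2.0
= -0.72 + -0.0 + -1.4 + -2.0
= -2.12 + -2.0
= -4.12
Since z = -4.12 < 0, output = 0

0


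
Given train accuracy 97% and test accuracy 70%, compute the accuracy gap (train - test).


Gap = train_accuracy - test_accuracy
= 97 - 70
= 27%
This large gap strongly indicates overfitting.

27


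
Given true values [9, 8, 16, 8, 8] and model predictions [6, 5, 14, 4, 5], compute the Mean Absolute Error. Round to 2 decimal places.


Absolute errors: [3, 3, 2, 4, 3]
Sum of absolute errors = 15
MAE = 15 / 5 = 3.00

3.00


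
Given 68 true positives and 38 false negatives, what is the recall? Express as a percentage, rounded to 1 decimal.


Recall = TP / (TP + FN) * 100
= 68 / (68 + 38)
= 68 / 106
= 0.6415
= 64.2%

64.2


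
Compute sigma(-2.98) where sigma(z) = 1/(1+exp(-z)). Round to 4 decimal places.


sigmoid(z) = 1 / (1 + exp(-z))
exp(-(-2.98)) = exp(2.98) = 19.6878
1 + 19.6878 = 20.6878
1 / 20.6878 = 0.0483

0.0483


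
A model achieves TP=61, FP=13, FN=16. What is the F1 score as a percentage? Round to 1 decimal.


Precision = TP / (TP + FP) = 61 / 74 = 0.8243
Recall = TP / (TP + FN) = 61 / 77 = 0.7922
F1 = 2 * P * R / (P + R)
= 2 * 0.8243 * 0.7922 / (0.8243 + 0.7922)
= 1.3061 / 1.6165
= 0.8079
As percentage: 80.8%

80.8


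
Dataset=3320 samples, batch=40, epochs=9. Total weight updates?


Iterations per epoch = 3320 / 40 = 83
Total updates = iterations_per_epoch * epochs
= 83 * 9
= 747

747


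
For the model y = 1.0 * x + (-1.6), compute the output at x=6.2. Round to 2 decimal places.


y = 1.0 * 6.2 + (-1.6)
= 6.2 + (-1.6)
= 4.60

4.60


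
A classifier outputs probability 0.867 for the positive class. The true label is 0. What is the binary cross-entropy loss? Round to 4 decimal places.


For y=0: Loss = -log(1-p)
= -log(1 - 0.867)
= -log(0.133)
= -(-2.0174)
= 2.0174

2.0174


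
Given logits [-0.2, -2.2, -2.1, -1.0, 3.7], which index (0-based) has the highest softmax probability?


Softmax is a monotonic transformation, so it preserves the argmax.
We need to find the index of the maximum logit.
Index 0: -0.2
Index 1: -2.2
Index 2: -2.1
Index 3: -1.0
Index 4: 3.7
Maximum logit = 3.7 at index 4

4


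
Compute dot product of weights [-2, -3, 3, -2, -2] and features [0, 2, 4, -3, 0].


Element-wise products:
-2 * 0 = 0
-3 * 2 = -6
3 * 4 = 12
-2 * -3 = 6
-2 * 0 = 0
Sum = 0 + -6 + 12 + 6 + 0
= 12

12


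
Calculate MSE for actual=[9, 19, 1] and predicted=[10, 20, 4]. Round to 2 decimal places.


Differences: [-1, -1, -3]
Squared errors: [1, 1, 9]
Sum of squared errors = 11
MSE = 11 / 3 = 3.67

3.67


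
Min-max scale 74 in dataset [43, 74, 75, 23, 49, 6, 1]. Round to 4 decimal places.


Min = 1, Max = 75
Range = 75 - 1 = 74
Scaled = (x - min) / (max - min)
= (74 - 1) / 74
= 73 / 74
= 0.9865

0.9865


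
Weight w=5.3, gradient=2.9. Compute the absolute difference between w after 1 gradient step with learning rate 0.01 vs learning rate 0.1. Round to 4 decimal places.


With lr=0.01: w_new = 5.3 - 0.01 * 2.9 = 5.271
With lr=0.1: w_new = 5.3 - 0.1 * 2.9 = 5.01
Absolute difference = |5.271 - 5.01|
= 0.2610

0.2610


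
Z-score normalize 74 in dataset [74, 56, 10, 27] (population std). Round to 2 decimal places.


Mean = (74 + 56 + 10 + 27) / 4 = 41.75
Variance = sum((x_i - mean)^2) / n = 617.1875
Std = sqrt(617.1875) = 24.8433
Z = (x - mean) / std
= (74 - 41.75) / 24.8433
= 32.25 / 24.8433
= 1.30

1.30


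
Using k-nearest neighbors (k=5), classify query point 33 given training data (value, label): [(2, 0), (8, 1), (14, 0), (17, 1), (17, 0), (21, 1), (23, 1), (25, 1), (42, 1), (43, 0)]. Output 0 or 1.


Distances from query 33:
Point 25 (class 1): distance = 8
Point 42 (class 1): distance = 9
Point 43 (class 0): distance = 10
Point 23 (class 1): distance = 10
Point 21 (class 1): distance = 12
K=5 nearest neighbors: classes = [1, 1, 0, 1, 1]
Votes for class 1: 4 / 5
Majority vote => class 1

1


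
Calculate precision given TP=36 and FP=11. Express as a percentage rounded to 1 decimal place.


Precision = TP / (TP + FP) * 100
= 36 / (36 + 11)
= 36 / 47
= 0.766
= 76.6%

76.6


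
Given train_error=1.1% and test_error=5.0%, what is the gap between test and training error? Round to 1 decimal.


Generalization gap = test_error - train_error
= 5.0 - 1.1
= 3.9%
A moderate gap.

3.9


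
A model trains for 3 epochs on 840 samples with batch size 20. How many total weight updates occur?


Iterations per epoch = 840 / 20 = 42
Total updates = iterations_per_epoch * epochs
= 42 * 3
= 126

126


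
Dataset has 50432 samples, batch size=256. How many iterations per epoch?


Iterations per epoch = dataset_size / batch_size
= 50432 / 256
= 197

197


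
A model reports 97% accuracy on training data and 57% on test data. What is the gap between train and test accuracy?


Gap = train_accuracy - test_accuracy
= 97 - 57
= 40%
This large gap strongly indicates overfitting.

40


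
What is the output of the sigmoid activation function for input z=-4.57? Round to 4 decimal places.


sigmoid(z) = 1 / (1 + exp(-z))
exp(-(-4.57)) = exp(4.57) = 96.5441
1 + 96.5441 = 97.5441
1 / 97.5441 = 0.0103

0.0103


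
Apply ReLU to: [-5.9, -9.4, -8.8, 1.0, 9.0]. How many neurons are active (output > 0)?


ReLU(x) = max(0, x) for each element:
ReLU(-5.9) = 0
ReLU(-9.4) = 0
ReLU(-8.8) = 0
ReLU(1.0) = 1.0
ReLU(9.0) = 9.0
Active neurons (>0): 2

2


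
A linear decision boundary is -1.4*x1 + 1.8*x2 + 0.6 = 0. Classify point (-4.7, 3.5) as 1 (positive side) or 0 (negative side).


Compute -1.4 * -4.7 + 1.8 * 3.5 + 0.6
= 6.58 + 6.3 + 0.6
= 13.48
Since 13.48 >= 0, the point is on the positive side.

1


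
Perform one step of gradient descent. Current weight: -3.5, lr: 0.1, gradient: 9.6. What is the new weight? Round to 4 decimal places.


w_new = w_old - lr * gradient
= -3.5 - 0.1 * 9.6
= -3.5 - (0.96)
= -4.4600

-4.4600


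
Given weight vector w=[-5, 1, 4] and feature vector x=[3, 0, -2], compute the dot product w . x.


Element-wise products:
-5 * 3 = -15
1 * 0 = 0
4 * -2 = -8
Sum = -15 + 0 + -8
= -23

-23


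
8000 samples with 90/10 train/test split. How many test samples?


Train samples = 8000 * 90% = 7200
Test samples = 8000 - 7200
= 800

800


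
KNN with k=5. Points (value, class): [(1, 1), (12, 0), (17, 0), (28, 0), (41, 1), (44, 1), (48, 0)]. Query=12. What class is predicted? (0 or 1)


Distances from query 12:
Point 12 (class 0): distance = 0
Point 17 (class 0): distance = 5
Point 1 (class 1): distance = 11
Point 28 (class 0): distance = 16
Point 41 (class 1): distance = 29
K=5 nearest neighbors: classes = [0, 0, 1, 0, 1]
Votes for class 1: 2 / 5
Majority vote => class 0

0


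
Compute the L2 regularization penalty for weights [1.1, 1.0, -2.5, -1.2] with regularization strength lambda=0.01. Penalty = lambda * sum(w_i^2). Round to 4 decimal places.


Squaring each weight:
1.1^2 = 1.21
1.0^2 = 1.0
(-2.5)^2 = 6.25
(-1.2)^2 = 1.44
Sum of squares = 9.9
Penalty = 0.01 * 9.9 = 0.0990

0.0990


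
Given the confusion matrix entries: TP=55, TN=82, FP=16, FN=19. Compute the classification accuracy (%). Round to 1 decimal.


Accuracy = (TP + TN) / (TP + TN + FP + FN) * 100
= (55 + 82) / (55 + 82 + 16 + 19)
= 137 / 172
= 0.7965
= 79.7%

79.7


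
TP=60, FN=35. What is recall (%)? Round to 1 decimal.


Recall = TP / (TP + FN) * 100
= 60 / (60 + 35)
= 60 / 95
= 0.6316
= 63.2%

63.2


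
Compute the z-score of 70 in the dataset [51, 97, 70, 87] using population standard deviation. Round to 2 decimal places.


Mean = (51 + 97 + 70 + 87) / 4 = 76.25
Variance = sum((x_i - mean)^2) / n = 305.6875
Std = sqrt(305.6875) = 17.4839
Z = (x - mean) / std
= (70 - 76.25) / 17.4839
= -6.25 / 17.4839
= -0.36

-0.36


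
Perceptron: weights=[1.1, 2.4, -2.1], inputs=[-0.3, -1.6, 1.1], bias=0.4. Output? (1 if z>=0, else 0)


z = w . x + b
= 1.1*-0.3 + 2.4*-1.6 + -2.1*1.1 + 0.4
= -0.33 + -3.84 + -2.31 + 0.4
= -6.48 + 0.4
= -6.08
Since z = -6.08 < 0, output = 0

0


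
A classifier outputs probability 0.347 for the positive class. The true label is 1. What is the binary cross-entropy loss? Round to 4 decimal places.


For y=1: Loss = -log(p)
= -log(0.347)
= -(-1.0584)
= 1.0584

1.0584


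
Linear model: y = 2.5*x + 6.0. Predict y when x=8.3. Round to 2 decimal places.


y = 2.5 * 8.3 + (6.0)
= 20.75 + (6.0)
= 26.75

26.75


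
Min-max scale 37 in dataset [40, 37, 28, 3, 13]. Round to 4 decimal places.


Min = 3, Max = 40
Range = 40 - 3 = 37
Scaled = (x - min) / (max - min)
= (37 - 3) / 37
= 34 / 37
= 0.9189

0.9189


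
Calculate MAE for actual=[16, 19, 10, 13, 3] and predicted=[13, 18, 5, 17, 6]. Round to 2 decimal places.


Absolute errors: [3, 1, 5, 4, 3]
Sum of absolute errors = 16
MAE = 16 / 5 = 3.20

3.20


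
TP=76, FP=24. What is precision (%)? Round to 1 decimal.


Precision = TP / (TP + FP) * 100
= 76 / (76 + 24)
= 76 / 100
= 0.76
= 76.0%

76.0


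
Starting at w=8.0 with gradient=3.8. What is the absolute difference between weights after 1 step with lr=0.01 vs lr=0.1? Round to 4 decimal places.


With lr=0.01: w_new = 8.0 - 0.01 * 3.8 = 7.962
With lr=0.1: w_new = 8.0 - 0.1 * 3.8 = 7.62
Absolute difference = |7.962 - 7.62|
= 0.3420

0.3420


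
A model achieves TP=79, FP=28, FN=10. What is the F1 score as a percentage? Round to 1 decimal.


Precision = TP / (TP + FP) = 79 / 107 = 0.7383
Recall = TP / (TP + FN) = 79 / 89 = 0.8876
F1 = 2 * P * R / (P + R)
= 2 * 0.7383 * 0.8876 / (0.7383 + 0.8876)
= 1.3107 / 1.626
= 0.8061
As percentage: 80.6%

80.6


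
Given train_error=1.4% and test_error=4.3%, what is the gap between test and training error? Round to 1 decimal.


Generalization gap = test_error - train_error
= 4.3 - 1.4
= 2.9%
A moderate gap.

2.9


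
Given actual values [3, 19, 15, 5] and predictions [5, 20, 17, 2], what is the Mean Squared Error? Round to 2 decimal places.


Differences: [-2, -1, -2, 3]
Squared errors: [4, 1, 4, 9]
Sum of squared errors = 18
MSE = 18 / 4 = 4.50

4.50


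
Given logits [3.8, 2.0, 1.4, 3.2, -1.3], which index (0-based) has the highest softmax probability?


Softmax is a monotonic transformation, so it preserves the argmax.
We need to find the index of the maximum logit.
Index 0: 3.8
Index 1: 2.0
Index 2: 1.4
Index 3: 3.2
Index 4: -1.3
Maximum logit = 3.8 at index 0

0


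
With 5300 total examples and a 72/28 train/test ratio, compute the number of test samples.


Train samples = 5300 * 72% = 3816
Test samples = 5300 - 3816
= 1484

1484


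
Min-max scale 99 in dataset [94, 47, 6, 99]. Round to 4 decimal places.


Min = 6, Max = 99
Range = 99 - 6 = 93
Scaled = (x - min) / (max - min)
= (99 - 6) / 93
= 93 / 93
= 1.0000

1.0000


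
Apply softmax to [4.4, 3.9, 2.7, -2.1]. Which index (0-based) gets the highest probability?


Softmax is a monotonic transformation, so it preserves the argmax.
We need to find the index of the maximum logit.
Index 0: 4.4
Index 1: 3.9
Index 2: 2.7
Index 3: -2.1
Maximum logit = 4.4 at index 0

0


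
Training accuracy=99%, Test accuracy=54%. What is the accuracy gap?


Gap = train_accuracy - test_accuracy
= 99 - 54
= 45%
This large gap strongly indicates overfitting.

45


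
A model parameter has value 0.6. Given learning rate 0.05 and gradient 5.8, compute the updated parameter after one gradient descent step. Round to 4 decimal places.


w_new = w_old - lr * gradient
= 0.6 - 0.05 * 5.8
= 0.6 - (0.29)
= 0.3100

0.3100


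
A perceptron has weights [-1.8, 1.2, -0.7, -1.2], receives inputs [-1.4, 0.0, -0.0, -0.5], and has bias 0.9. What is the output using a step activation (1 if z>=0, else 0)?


z = w . x + b
= -1.8*-1.4 + 1.2*0.0 + -0.7*-0.0 + -1.2*-0.5 + 0.9
= 2.52 + 0.0 + 0.0 + 0.6 + 0.9
= 3.12 + 0.9
= 4.02
Since z = 4.02 >= 0, output = 1

1


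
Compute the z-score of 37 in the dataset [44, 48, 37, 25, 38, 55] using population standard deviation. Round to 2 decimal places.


Mean = (44 + 48 + 37 + 25 + 38 + 55) / 6 = 41.1667
Variance = sum((x_i - mean)^2) / n = 89.1389
Std = sqrt(89.1389) = 9.4413
Z = (x - mean) / std
= (37 - 41.1667) / 9.4413
= -4.1667 / 9.4413
= -0.44

-0.44


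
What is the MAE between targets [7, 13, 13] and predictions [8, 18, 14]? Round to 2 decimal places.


Absolute errors: [1, 5, 1]
Sum of absolute errors = 7
MAE = 7 / 3 = 2.33

2.33


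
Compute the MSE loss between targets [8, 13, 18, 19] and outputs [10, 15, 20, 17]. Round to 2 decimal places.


Differences: [-2, -2, -2, 2]
Squared errors: [4, 4, 4, 4]
Sum of squared errors = 16
MSE = 16 / 4 = 4.00

4.00


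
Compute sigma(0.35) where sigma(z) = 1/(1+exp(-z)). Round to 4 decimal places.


sigmoid(z) = 1 / (1 + exp(-z))
exp(-(0.35)) = exp(-0.35) = 0.7047
1 + 0.7047 = 1.7047
1 / 1.7047 = 0.5866

0.5866


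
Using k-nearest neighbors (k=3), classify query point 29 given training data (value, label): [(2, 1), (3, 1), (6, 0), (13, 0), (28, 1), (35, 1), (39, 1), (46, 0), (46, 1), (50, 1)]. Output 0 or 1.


Distances from query 29:
Point 28 (class 1): distance = 1
Point 35 (class 1): distance = 6
Point 39 (class 1): distance = 10
K=3 nearest neighbors: classes = [1, 1, 1]
Votes for class 1: 3 / 3
Majority vote => class 1

1


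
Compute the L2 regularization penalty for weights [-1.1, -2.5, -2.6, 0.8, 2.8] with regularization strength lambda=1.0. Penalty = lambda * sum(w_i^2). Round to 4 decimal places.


Squaring each weight:
(-1.1)^2 = 1.21
(-2.5)^2 = 6.25
(-2.6)^2 = 6.76
0.8^2 = 0.64
2.8^2 = 7.84
Sum of squares = 22.7
Penalty = 1.0 * 22.7 = 22.7000

22.7000


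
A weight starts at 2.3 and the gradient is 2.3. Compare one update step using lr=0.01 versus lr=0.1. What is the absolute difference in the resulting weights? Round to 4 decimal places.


With lr=0.01: w_new = 2.3 - 0.01 * 2.3 = 2.277
With lr=0.1: w_new = 2.3 - 0.1 * 2.3 = 2.07
Absolute difference = |2.277 - 2.07|
= 0.2070

0.2070


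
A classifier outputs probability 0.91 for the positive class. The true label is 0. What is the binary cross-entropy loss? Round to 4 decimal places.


For y=0: Loss = -log(1-p)
= -log(1 - 0.91)
= -log(0.09)
= -(-2.4079)
= 2.4079

2.4079


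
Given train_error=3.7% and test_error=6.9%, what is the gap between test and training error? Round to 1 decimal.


Generalization gap = test_error - train_error
= 6.9 - 3.7
= 3.2%
A moderate gap.

3.2


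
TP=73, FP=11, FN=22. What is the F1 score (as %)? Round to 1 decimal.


Precision = TP / (TP + FP) = 73 / 84 = 0.869
Recall = TP / (TP + FN) = 73 / 95 = 0.7684
F1 = 2 * P * R / (P + R)
= 2 * 0.869 * 0.7684 / (0.869 + 0.7684)
= 1.3356 / 1.6375
= 0.8156
As percentage: 81.6%

81.6


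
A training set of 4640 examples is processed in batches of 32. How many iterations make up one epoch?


Iterations per epoch = dataset_size / batch_size
= 4640 / 32
= 145

145


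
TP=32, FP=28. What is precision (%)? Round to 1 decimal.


Precision = TP / (TP + FP) * 100
= 32 / (32 + 28)
= 32 / 60
= 0.5333
= 53.3%

53.3


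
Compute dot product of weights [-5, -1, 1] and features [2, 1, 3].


Element-wise products:
-5 * 2 = -10
-1 * 1 = -1
1 * 3 = 3
Sum = -10 + -1 + 3
= -8

-8


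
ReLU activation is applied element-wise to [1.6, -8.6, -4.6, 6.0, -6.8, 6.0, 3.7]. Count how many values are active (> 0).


ReLU(x) = max(0, x) for each element:
ReLU(1.6) = 1.6
ReLU(-8.6) = 0
ReLU(-4.6) = 0
ReLU(6.0) = 6.0
ReLU(-6.8) = 0
ReLU(6.0) = 6.0
ReLU(3.7) = 3.7
Active neurons (>0): 4

4


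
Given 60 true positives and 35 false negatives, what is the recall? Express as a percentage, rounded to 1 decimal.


Recall = TP / (TP + FN) * 100
= 60 / (60 + 35)
= 60 / 95
= 0.6316
= 63.2%

63.2


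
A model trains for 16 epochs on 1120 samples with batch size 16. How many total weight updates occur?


Iterations per epoch = 1120 / 16 = 70
Total updates = iterations_per_epoch * epochs
= 70 * 16
= 1120

1120


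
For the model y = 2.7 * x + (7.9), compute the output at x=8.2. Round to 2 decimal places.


y = 2.7 * 8.2 + (7.9)
= 22.14 + (7.9)
= 30.04

30.04


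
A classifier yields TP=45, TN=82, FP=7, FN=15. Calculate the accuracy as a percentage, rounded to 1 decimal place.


Accuracy = (TP + TN) / (TP + TN + FP + FN) * 100
= (45 + 82) / (45 + 82 + 7 + 15)
= 127 / 149
= 0.8523
= 85.2%

85.2


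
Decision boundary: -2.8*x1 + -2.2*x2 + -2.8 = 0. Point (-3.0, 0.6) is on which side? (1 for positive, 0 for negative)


Compute -2.8 * -3.0 + -2.2 * 0.6 + -2.8
= 8.4 + -1.32 + -2.8
= 4.28
Since 4.28 >= 0, the point is on the positive side.

1


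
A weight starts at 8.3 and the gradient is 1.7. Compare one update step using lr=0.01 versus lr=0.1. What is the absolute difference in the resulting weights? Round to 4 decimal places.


With lr=0.01: w_new = 8.3 - 0.01 * 1.7 = 8.283
With lr=0.1: w_new = 8.3 - 0.1 * 1.7 = 8.13
Absolute difference = |8.283 - 8.13|
= 0.1530

0.1530


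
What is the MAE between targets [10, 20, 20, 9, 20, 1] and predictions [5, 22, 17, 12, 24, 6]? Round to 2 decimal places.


Absolute errors: [5, 2, 3, 3, 4, 5]
Sum of absolute errors = 22
MAE = 22 / 6 = 3.67

3.67


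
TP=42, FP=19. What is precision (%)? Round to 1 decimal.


Precision = TP / (TP + FP) * 100
= 42 / (42 + 19)
= 42 / 61
= 0.6885
= 68.9%

68.9


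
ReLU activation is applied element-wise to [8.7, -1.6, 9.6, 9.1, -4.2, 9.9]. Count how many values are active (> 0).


ReLU(x) = max(0, x) for each element:
ReLU(8.7) = 8.7
ReLU(-1.6) = 0
ReLU(9.6) = 9.6
ReLU(9.1) = 9.1
ReLU(-4.2) = 0
ReLU(9.9) = 9.9
Active neurons (>0): 4

4


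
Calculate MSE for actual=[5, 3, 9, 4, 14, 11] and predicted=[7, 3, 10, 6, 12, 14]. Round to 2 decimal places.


Differences: [-2, 0, -1, -2, 2, -3]
Squared errors: [4, 0, 1, 4, 4, 9]
Sum of squared errors = 22
MSE = 22 / 6 = 3.67

3.67


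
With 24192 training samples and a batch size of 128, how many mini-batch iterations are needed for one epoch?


Iterations per epoch = dataset_size / batch_size
= 24192 / 128
= 189

189


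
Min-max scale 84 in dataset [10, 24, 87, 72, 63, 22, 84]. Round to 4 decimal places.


Min = 10, Max = 87
Range = 87 - 10 = 77
Scaled = (x - min) / (max - min)
= (84 - 10) / 77
= 74 / 77
= 0.9610

0.9610


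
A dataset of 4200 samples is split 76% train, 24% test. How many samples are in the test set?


Train samples = 4200 * 76% = 3192
Test samples = 4200 - 3192
= 1008

1008


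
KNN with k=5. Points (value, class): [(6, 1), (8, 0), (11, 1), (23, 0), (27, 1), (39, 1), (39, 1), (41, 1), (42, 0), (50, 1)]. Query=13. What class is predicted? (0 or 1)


Distances from query 13:
Point 11 (class 1): distance = 2
Point 8 (class 0): distance = 5
Point 6 (class 1): distance = 7
Point 23 (class 0): distance = 10
Point 27 (class 1): distance = 14
K=5 nearest neighbors: classes = [1, 0, 1, 0, 1]
Votes for class 1: 3 / 5
Majority vote => class 1

1


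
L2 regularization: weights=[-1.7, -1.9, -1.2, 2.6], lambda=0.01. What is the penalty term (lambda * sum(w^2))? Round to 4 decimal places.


Squaring each weight:
(-1.7)^2 = 2.89
(-1.9)^2 = 3.61
(-1.2)^2 = 1.44
2.6^2 = 6.76
Sum of squares = 14.7
Penalty = 0.01 * 14.7 = 0.1470

0.1470


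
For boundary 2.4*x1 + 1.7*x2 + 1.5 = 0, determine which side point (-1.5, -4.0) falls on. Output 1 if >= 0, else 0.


Compute 2.4 * -1.5 + 1.7 * -4.0 + 1.5
= -3.6 + -6.8 + 1.5
= -8.9
Since -8.9 < 0, the point is on the negative side.

0


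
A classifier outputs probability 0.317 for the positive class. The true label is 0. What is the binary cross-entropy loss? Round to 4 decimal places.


For y=0: Loss = -log(1-p)
= -log(1 - 0.317)
= -log(0.683)
= -(-0.3813)
= 0.3813

0.3813


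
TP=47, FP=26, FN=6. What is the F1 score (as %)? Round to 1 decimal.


Precision = TP / (TP + FP) = 47 / 73 = 0.6438
Recall = TP / (TP + FN) = 47 / 53 = 0.8868
F1 = 2 * P * R / (P + R)
= 2 * 0.6438 * 0.8868 / (0.6438 + 0.8868)
= 1.1419 / 1.5306
= 0.746
As percentage: 74.6%

74.6


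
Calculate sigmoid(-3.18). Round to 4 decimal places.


sigmoid(z) = 1 / (1 + exp(-z))
exp(-(-3.18)) = exp(3.18) = 24.0468
1 + 24.0468 = 25.0468
1 / 25.0468 = 0.0399

0.0399


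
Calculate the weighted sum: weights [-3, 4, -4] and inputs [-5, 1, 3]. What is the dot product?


Element-wise products:
-3 * -5 = 15
4 * 1 = 4
-4 * 3 = -12
Sum = 15 + 4 + -12
= 7

7


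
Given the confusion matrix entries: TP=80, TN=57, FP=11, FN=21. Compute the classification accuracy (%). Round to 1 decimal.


Accuracy = (TP + TN) / (TP + TN + FP + FN) * 100
= (80 + 57) / (80 + 57 + 11 + 21)
= 137 / 169
= 0.8107
= 81.1%

81.1


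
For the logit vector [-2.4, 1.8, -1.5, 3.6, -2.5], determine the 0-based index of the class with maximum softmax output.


Softmax is a monotonic transformation, so it preserves the argmax.
We need to find the index of the maximum logit.
Index 0: -2.4
Index 1: 1.8
Index 2: -1.5
Index 3: 3.6
Index 4: -2.5
Maximum logit = 3.6 at index 3

3


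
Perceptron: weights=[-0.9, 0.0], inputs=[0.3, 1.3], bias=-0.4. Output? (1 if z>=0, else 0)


z = w . x + b
= -0.9*0.3 + 0.0*1.3 + -0.4
= -0.27 + 0.0 + -0.4
= -0.27 + -0.4
= -0.67
Since z = -0.67 < 0, output = 0

0


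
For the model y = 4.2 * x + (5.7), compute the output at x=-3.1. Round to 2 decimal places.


y = 4.2 * -3.1 + (5.7)
= -13.02 + (5.7)
= -7.32

-7.32


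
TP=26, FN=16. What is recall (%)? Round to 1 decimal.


Recall = TP / (TP + FN) * 100
= 26 / (26 + 16)
= 26 / 42
= 0.619
= 61.9%

61.9


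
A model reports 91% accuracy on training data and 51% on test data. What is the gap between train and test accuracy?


Gap = train_accuracy - test_accuracy
= 91 - 51
= 40%
This large gap strongly indicates overfitting.

40


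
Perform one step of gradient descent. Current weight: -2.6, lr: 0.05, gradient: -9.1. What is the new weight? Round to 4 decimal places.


w_new = w_old - lr * gradient
= -2.6 - 0.05 * -9.1
= -2.6 - (-0.455)
= -2.1450

-2.1450


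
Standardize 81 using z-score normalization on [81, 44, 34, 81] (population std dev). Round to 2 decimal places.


Mean = (81 + 44 + 34 + 81) / 4 = 60.0
Variance = sum((x_i - mean)^2) / n = 453.5
Std = sqrt(453.5) = 21.2955
Z = (x - mean) / std
= (81 - 60.0) / 21.2955
= 21.0 / 21.2955
= 0.99

0.99


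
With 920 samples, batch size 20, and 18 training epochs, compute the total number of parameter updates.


Iterations per epoch = 920 / 20 = 46
Total updates = iterations_per_epoch * epochs
= 46 * 18
= 828

828


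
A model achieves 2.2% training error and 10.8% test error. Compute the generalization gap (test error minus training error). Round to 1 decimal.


Generalization gap = test_error - train_error
= 10.8 - 2.2
= 8.6%
A moderate gap.

8.6


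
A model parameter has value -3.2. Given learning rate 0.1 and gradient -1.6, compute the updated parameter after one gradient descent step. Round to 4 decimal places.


w_new = w_old - lr * gradient
= -3.2 - 0.1 * -1.6
= -3.2 - (-0.16)
= -3.0400

-3.0400


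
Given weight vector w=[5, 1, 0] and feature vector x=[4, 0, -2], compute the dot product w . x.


Element-wise products:
5 * 4 = 20
1 * 0 = 0
0 * -2 = 0
Sum = 20 + 0 + 0
= 20

20


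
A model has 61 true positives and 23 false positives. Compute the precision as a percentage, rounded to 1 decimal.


Precision = TP / (TP + FP) * 100
= 61 / (61 + 23)
= 61 / 84
= 0.7262
= 72.6%

72.6


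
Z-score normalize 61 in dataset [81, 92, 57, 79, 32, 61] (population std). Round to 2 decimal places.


Mean = (81 + 92 + 57 + 79 + 32 + 61) / 6 = 67.0
Variance = sum((x_i - mean)^2) / n = 387.6667
Std = sqrt(387.6667) = 19.6893
Z = (x - mean) / std
= (61 - 67.0) / 19.6893
= -6.0 / 19.6893
= -0.30

-0.30


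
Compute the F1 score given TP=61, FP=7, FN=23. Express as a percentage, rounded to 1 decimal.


Precision = TP / (TP + FP) = 61 / 68 = 0.8971
Recall = TP / (TP + FN) = 61 / 84 = 0.7262
F1 = 2 * P * R / (P + R)
= 2 * 0.8971 * 0.7262 / (0.8971 + 0.7262)
= 1.3029 / 1.6232
= 0.8026
As percentage: 80.3%

80.3


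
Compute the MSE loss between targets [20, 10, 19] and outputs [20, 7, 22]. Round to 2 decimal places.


Differences: [0, 3, -3]
Squared errors: [0, 9, 9]
Sum of squared errors = 18
MSE = 18 / 3 = 6.00

6.00


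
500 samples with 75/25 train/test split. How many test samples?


Train samples = 500 * 75% = 375
Test samples = 500 - 375
= 125

125


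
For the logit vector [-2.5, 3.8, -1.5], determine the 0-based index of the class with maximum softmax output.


Softmax is a monotonic transformation, so it preserves the argmax.
We need to find the index of the maximum logit.
Index 0: -2.5
Index 1: 3.8
Index 2: -1.5
Maximum logit = 3.8 at index 1

1


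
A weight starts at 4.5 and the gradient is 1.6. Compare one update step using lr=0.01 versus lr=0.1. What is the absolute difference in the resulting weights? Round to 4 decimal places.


With lr=0.01: w_new = 4.5 - 0.01 * 1.6 = 4.484
With lr=0.1: w_new = 4.5 - 0.1 * 1.6 = 4.34
Absolute difference = |4.484 - 4.34|
= 0.1440

0.1440


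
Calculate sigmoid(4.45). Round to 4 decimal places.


sigmoid(z) = 1 / (1 + exp(-z))
exp(-(4.45)) = exp(-4.45) = 0.0117
1 + 0.0117 = 1.0117
1 / 1.0117 = 0.9885

0.9885


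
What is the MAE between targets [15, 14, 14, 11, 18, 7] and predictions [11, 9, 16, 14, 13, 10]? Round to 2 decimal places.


Absolute errors: [4, 5, 2, 3, 5, 3]
Sum of absolute errors = 22
MAE = 22 / 6 = 3.67

3.67


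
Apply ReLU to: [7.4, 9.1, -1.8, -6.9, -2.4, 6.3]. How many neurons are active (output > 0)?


ReLU(x) = max(0, x) for each element:
ReLU(7.4) = 7.4
ReLU(9.1) = 9.1
ReLU(-1.8) = 0
ReLU(-6.9) = 0
ReLU(-2.4) = 0
ReLU(6.3) = 6.3
Active neurons (>0): 3

3


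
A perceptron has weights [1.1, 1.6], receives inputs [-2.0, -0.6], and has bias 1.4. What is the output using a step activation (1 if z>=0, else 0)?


z = w . x + b
= 1.1*-2.0 + 1.6*-0.6 + 1.4
= -2.2 + -0.96 + 1.4
= -3.16 + 1.4
= -1.76
Since z = -1.76 < 0, output = 0

0


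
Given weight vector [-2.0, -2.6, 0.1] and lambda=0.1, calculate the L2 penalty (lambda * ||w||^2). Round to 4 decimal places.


Squaring each weight:
(-2.0)^2 = 4.0
(-2.6)^2 = 6.76
0.1^2 = 0.01
Sum of squares = 10.77
Penalty = 0.1 * 10.77 = 1.0770

1.0770


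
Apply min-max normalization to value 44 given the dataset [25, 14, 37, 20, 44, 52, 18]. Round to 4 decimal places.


Min = 14, Max = 52
Range = 52 - 14 = 38
Scaled = (x - min) / (max - min)
= (44 - 14) / 38
= 30 / 38
= 0.7895

0.7895


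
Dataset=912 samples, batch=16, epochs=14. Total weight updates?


Iterations per epoch = 912 / 16 = 57
Total updates = iterations_per_epoch * epochs
= 57 * 14
= 798

798


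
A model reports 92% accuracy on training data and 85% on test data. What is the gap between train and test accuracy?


Gap = train_accuracy - test_accuracy
= 92 - 85
= 7%
This moderate gap may indicate mild overfitting.

7


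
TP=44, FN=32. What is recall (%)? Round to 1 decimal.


Recall = TP / (TP + FN) * 100
= 44 / (44 + 32)
= 44 / 76
= 0.5789
= 57.9%

57.9


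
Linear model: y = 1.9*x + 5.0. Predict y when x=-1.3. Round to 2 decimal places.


y = 1.9 * -1.3 + (5.0)
= -2.47 + (5.0)
= 2.53

2.53


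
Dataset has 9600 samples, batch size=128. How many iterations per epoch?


Iterations per epoch = dataset_size / batch_size
= 9600 / 128
= 75

75


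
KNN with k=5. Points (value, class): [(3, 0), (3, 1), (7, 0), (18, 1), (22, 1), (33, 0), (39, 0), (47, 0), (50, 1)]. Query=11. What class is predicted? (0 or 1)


Distances from query 11:
Point 7 (class 0): distance = 4
Point 18 (class 1): distance = 7
Point 3 (class 0): distance = 8
Point 3 (class 1): distance = 8
Point 22 (class 1): distance = 11
K=5 nearest neighbors: classes = [0, 1, 0, 1, 1]
Votes for class 1: 3 / 5
Majority vote => class 1

1


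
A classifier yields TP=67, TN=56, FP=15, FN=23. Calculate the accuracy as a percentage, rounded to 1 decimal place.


Accuracy = (TP + TN) / (TP + TN + FP + FN) * 100
= (67 + 56) / (67 + 56 + 15 + 23)
= 123 / 161
= 0.764
= 76.4%

76.4


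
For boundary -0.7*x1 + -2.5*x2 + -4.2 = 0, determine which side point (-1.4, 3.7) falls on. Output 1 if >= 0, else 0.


Compute -0.7 * -1.4 + -2.5 * 3.7 + -4.2
= 0.98 + -9.25 + -4.2
= -12.47
Since -12.47 < 0, the point is on the negative side.

0


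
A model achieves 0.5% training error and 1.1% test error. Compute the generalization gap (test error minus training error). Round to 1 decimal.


Generalization gap = test_error - train_error
= 1.1 - 0.5
= 0.6%
A small gap suggests good generalization.

0.6


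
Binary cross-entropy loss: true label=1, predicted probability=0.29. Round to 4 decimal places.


For y=1: Loss = -log(p)
= -log(0.29)
= -(-1.2379)
= 1.2379

1.2379


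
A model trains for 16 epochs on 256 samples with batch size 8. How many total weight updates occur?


Iterations per epoch = 256 / 8 = 32
Total updates = iterations_per_epoch * epochs
= 32 * 16
= 512

512


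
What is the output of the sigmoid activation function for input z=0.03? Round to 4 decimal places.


sigmoid(z) = 1 / (1 + exp(-z))
exp(-(0.03)) = exp(-0.03) = 0.9704
1 + 0.9704 = 1.9704
1 / 1.9704 = 0.5075

0.5075


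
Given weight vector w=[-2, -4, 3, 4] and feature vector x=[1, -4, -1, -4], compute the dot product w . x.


Element-wise products:
-2 * 1 = -2
-4 * -4 = 16
3 * -1 = -3
4 * -4 = -16
Sum = -2 + 16 + -3 + -16
= -5

-5


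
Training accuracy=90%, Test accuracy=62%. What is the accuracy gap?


Gap = train_accuracy - test_accuracy
= 90 - 62
= 28%
This large gap strongly indicates overfitting.

28
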